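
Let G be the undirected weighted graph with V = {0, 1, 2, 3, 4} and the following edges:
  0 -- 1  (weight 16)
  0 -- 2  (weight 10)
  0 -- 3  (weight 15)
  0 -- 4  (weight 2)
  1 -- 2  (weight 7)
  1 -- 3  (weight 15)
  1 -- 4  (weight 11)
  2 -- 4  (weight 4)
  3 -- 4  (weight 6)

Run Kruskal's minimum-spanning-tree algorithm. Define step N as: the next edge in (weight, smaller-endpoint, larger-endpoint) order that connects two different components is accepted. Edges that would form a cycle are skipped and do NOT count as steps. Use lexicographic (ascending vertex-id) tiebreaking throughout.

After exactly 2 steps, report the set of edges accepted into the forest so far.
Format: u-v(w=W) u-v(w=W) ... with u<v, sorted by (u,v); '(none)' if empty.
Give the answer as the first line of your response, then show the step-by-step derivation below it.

0-4(w=2) 2-4(w=4)

step 1: add edge 0-4 (w=2); MST = {0-4(w=2)}
step 2: add edge 2-4 (w=4); MST = {0-4(w=2) 2-4(w=4)}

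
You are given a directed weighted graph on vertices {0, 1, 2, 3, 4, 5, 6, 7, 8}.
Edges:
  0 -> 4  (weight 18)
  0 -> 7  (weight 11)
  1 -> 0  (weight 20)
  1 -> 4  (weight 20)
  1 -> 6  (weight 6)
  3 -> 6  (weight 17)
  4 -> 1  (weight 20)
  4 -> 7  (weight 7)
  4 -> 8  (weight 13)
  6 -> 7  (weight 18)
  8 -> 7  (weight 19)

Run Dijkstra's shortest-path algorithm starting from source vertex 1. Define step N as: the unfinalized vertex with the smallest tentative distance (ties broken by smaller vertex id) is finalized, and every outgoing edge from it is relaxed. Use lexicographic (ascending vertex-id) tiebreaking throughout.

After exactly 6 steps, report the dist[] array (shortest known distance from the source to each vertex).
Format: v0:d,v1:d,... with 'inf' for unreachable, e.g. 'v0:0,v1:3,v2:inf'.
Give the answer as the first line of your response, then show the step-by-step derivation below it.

v0:20,v1:0,v2:inf,v3:inf,v4:20,v5:inf,v6:6,v7:24,v8:33

step 1: dist = v0:20,v1:0,v2:inf,v3:inf,v4:20,v5:inf,v6:6,v7:inf,v8:inf
step 2: dist = v0:20,v1:0,v2:inf,v3:inf,v4:20,v5:inf,v6:6,v7:24,v8:inf
step 3: dist = v0:20,v1:0,v2:inf,v3:inf,v4:20,v5:inf,v6:6,v7:24,v8:inf
step 4: dist = v0:20,v1:0,v2:inf,v3:inf,v4:20,v5:inf,v6:6,v7:24,v8:33
step 5: dist = v0:20,v1:0,v2:inf,v3:inf,v4:20,v5:inf,v6:6,v7:24,v8:33
step 6: dist = v0:20,v1:0,v2:inf,v3:inf,v4:20,v5:inf,v6:6,v7:24,v8:33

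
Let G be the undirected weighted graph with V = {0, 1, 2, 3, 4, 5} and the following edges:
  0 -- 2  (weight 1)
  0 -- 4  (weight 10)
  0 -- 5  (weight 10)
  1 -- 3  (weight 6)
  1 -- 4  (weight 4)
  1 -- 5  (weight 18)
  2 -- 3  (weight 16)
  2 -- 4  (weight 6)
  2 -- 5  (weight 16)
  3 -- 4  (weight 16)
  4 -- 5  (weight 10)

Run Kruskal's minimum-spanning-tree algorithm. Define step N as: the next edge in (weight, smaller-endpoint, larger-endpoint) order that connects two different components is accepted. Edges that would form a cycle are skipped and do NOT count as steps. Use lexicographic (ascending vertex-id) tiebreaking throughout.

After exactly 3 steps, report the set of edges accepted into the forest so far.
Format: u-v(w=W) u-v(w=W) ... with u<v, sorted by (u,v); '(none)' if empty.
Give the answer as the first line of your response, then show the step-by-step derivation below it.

0-2(w=1) 1-3(w=6) 1-4(w=4)

step 1: add edge 0-2 (w=1); MST = {0-2(w=1)}
step 2: add edge 1-4 (w=4); MST = {0-2(w=1) 1-4(w=4)}
step 3: add edge 1-3 (w=6); MST = {0-2(w=1) 1-3(w=6) 1-4(w=4)}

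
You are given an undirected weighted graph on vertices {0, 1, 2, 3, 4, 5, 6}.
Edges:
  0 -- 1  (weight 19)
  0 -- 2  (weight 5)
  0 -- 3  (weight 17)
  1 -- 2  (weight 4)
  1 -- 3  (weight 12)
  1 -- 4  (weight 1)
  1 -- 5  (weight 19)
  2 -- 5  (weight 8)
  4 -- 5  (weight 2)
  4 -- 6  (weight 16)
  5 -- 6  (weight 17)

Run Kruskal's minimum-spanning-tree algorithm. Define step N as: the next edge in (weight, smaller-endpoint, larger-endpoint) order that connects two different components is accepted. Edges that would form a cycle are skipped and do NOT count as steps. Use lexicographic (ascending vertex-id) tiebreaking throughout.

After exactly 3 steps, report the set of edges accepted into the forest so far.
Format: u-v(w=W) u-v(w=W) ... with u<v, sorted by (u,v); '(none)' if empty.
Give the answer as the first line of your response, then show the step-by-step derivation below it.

1-2(w=4) 1-4(w=1) 4-5(w=2)

step 1: add edge 1-4 (w=1); MST = {1-4(w=1)}
step 2: add edge 4-5 (w=2); MST = {1-4(w=1) 4-5(w=2)}
step 3: add edge 1-2 (w=4); MST = {1-2(w=4) 1-4(w=1) 4-5(w=2)}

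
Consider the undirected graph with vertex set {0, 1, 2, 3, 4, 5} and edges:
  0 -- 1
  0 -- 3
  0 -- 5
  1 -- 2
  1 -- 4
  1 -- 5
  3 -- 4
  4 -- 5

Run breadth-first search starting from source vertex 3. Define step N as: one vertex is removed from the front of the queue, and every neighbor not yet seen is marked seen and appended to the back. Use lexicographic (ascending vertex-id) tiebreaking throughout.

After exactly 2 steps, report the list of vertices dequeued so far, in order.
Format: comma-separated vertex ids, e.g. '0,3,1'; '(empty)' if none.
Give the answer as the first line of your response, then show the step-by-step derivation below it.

3,0

step 1: dequeue 3; queue=[0,4]; order=3
step 2: dequeue 0; queue=[4,1,5]; order=3,0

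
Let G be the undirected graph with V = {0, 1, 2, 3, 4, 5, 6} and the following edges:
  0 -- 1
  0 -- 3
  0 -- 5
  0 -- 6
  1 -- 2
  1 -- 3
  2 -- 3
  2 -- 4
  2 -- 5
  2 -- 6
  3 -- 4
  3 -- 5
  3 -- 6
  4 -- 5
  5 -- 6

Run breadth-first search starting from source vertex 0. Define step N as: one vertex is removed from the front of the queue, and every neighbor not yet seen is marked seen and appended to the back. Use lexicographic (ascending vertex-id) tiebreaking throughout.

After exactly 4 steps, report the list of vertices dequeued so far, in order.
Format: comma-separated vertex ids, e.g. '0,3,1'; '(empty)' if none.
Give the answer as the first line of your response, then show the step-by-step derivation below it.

0,1,3,5

step 1: dequeue 0; queue=[1,3,5,6]; order=0
step 2: dequeue 1; queue=[3,5,6,2]; order=0,1
step 3: dequeue 3; queue=[5,6,2,4]; order=0,1,3
step 4: dequeue 5; queue=[6,2,4]; order=0,1,3,5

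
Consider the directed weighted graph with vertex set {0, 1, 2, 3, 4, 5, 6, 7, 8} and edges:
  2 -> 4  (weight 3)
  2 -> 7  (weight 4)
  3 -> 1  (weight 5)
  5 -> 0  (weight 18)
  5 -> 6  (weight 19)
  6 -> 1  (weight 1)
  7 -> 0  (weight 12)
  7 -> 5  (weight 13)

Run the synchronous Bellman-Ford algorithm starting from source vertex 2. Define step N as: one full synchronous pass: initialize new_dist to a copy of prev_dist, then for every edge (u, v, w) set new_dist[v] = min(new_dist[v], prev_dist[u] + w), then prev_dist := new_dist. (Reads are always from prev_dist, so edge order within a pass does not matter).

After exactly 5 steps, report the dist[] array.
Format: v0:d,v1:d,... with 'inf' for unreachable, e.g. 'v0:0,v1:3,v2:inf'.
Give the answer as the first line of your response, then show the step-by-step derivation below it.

v0:16,v1:37,v2:0,v3:inf,v4:3,v5:17,v6:36,v7:4,v8:inf

step 1: dist = v0:inf,v1:inf,v2:0,v3:inf,v4:3,v5:inf,v6:inf,v7:4,v8:inf
step 2: dist = v0:16,v1:inf,v2:0,v3:inf,v4:3,v5:17,v6:inf,v7:4,v8:inf
step 3: dist = v0:16,v1:inf,v2:0,v3:inf,v4:3,v5:17,v6:36,v7:4,v8:inf
step 4: dist = v0:16,v1:37,v2:0,v3:inf,v4:3,v5:17,v6:36,v7:4,v8:inf
step 5: dist = v0:16,v1:37,v2:0,v3:inf,v4:3,v5:17,v6:36,v7:4,v8:inf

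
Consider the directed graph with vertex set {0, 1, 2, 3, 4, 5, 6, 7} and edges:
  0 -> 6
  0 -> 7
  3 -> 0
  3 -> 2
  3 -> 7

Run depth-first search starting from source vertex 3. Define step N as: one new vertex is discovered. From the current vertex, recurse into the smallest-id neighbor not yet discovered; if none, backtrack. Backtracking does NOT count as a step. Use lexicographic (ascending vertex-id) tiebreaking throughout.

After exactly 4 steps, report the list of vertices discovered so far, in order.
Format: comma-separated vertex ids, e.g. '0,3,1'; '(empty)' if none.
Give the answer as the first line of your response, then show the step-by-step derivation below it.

3,0,6,7

step 1: discover 3; path=3; order=3
step 2: discover 0; path=3>0; order=3,0
step 3: discover 6; path=3>0>6; order=3,0,6
step 4: discover 7; path=3>0>7; order=3,0,6,7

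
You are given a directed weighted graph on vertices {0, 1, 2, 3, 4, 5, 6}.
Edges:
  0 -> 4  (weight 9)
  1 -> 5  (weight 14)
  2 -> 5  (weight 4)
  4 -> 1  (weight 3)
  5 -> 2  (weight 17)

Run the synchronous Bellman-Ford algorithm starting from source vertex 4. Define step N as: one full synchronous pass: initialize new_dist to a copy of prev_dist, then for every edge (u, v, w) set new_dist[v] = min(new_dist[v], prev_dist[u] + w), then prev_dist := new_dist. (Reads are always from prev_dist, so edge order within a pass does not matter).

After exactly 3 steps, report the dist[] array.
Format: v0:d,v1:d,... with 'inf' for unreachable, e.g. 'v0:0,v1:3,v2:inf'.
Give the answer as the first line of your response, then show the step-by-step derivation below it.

v0:inf,v1:3,v2:34,v3:inf,v4:0,v5:17,v6:inf

step 1: dist = v0:inf,v1:3,v2:inf,v3:inf,v4:0,v5:inf,v6:inf
step 2: dist = v0:inf,v1:3,v2:inf,v3:inf,v4:0,v5:17,v6:inf
step 3: dist = v0:inf,v1:3,v2:34,v3:inf,v4:0,v5:17,v6:inf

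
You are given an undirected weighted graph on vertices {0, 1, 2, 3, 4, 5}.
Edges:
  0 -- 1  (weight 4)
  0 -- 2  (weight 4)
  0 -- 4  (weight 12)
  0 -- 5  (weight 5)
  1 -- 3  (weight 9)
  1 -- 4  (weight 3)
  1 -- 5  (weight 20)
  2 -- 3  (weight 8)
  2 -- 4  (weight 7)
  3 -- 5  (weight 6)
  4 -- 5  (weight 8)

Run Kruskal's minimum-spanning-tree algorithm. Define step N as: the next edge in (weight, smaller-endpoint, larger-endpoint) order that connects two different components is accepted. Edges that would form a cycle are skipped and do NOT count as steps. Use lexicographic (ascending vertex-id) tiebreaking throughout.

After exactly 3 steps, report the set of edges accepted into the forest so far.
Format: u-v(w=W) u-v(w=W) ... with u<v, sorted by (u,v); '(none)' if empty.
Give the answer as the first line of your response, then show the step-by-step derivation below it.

0-1(w=4) 0-2(w=4) 1-4(w=3)

step 1: add edge 1-4 (w=3); MST = {1-4(w=3)}
step 2: add edge 0-1 (w=4); MST = {0-1(w=4) 1-4(w=3)}
step 3: add edge 0-2 (w=4); MST = {0-1(w=4) 0-2(w=4) 1-4(w=3)}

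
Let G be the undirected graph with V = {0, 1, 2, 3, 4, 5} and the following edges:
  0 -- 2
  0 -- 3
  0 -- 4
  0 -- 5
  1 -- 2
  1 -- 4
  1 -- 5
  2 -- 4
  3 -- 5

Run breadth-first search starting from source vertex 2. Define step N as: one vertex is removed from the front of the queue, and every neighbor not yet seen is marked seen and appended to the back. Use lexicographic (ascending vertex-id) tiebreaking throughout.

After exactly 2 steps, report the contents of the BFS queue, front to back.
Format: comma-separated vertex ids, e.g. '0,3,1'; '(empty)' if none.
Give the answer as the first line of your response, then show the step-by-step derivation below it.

1,4,3,5

step 1: dequeue 2; queue=[0,1,4]; order=2
step 2: dequeue 0; queue=[1,4,3,5]; order=2,0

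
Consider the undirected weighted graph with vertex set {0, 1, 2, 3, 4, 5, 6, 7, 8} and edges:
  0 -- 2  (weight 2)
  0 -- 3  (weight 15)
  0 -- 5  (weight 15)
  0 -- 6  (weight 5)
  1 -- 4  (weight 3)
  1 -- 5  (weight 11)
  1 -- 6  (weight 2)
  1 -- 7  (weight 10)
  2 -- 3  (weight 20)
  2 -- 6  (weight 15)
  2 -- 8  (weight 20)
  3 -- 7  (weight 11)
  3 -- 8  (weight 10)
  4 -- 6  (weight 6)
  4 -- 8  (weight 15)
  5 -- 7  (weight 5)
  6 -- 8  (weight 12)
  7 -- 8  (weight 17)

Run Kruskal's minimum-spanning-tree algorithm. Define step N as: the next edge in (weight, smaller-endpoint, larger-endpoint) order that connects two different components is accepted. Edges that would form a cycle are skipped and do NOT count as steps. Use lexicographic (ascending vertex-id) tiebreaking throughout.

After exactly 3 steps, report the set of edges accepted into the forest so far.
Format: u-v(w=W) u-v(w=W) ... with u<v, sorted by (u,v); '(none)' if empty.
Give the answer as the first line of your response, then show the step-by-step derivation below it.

0-2(w=2) 1-4(w=3) 1-6(w=2)

step 1: add edge 0-2 (w=2); MST = {0-2(w=2)}
step 2: add edge 1-6 (w=2); MST = {0-2(w=2) 1-6(w=2)}
step 3: add edge 1-4 (w=3); MST = {0-2(w=2) 1-4(w=3) 1-6(w=2)}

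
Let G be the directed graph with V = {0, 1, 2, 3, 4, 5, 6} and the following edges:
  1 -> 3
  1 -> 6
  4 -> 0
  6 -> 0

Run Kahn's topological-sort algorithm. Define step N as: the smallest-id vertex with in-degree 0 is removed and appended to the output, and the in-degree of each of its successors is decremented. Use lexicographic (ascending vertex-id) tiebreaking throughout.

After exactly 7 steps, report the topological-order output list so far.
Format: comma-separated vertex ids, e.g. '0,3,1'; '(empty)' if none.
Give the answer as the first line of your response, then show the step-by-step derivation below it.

1,2,3,4,5,6,0

step 1: output 1; order=[1]; indeg=(2,0,0,0,0,0,0)
step 2: output 2; order=[1,2]; indeg=(2,0,0,0,0,0,0)
step 3: output 3; order=[1,2,3]; indeg=(2,0,0,0,0,0,0)
step 4: output 4; order=[1,2,3,4]; indeg=(1,0,0,0,0,0,0)
step 5: output 5; order=[1,2,3,4,5]; indeg=(1,0,0,0,0,0,0)
step 6: output 6; order=[1,2,3,4,5,6]; indeg=(0,0,0,0,0,0,0)
step 7: output 0; order=[1,2,3,4,5,6,0]; indeg=(0,0,0,0,0,0,0)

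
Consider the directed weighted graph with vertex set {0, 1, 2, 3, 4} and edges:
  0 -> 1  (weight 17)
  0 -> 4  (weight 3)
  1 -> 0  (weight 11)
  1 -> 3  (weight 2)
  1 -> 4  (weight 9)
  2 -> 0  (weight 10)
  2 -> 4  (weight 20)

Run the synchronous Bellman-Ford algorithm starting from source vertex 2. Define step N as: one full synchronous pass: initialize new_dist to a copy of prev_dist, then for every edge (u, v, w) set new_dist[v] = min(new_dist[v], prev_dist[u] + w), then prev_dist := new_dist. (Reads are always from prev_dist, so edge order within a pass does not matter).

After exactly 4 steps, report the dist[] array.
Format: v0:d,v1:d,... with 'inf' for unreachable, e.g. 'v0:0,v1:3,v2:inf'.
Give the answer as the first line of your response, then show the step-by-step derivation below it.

v0:10,v1:27,v2:0,v3:29,v4:13

step 1: dist = v0:10,v1:inf,v2:0,v3:inf,v4:20
step 2: dist = v0:10,v1:27,v2:0,v3:inf,v4:13
step 3: dist = v0:10,v1:27,v2:0,v3:29,v4:13
step 4: dist = v0:10,v1:27,v2:0,v3:29,v4:13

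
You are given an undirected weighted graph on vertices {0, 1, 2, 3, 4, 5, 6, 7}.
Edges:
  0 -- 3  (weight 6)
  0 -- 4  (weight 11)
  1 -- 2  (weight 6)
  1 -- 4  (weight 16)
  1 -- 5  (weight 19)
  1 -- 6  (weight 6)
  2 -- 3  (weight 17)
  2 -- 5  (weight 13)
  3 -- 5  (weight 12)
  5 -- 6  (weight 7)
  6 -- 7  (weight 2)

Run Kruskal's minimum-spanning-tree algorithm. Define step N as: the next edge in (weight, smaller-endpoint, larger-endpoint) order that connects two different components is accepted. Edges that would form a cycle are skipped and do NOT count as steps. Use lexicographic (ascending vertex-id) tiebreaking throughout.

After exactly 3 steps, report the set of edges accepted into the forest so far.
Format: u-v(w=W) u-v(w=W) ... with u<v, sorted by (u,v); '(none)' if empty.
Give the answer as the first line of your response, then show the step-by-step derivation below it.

0-3(w=6) 1-2(w=6) 6-7(w=2)

step 1: add edge 6-7 (w=2); MST = {6-7(w=2)}
step 2: add edge 0-3 (w=6); MST = {0-3(w=6) 6-7(w=2)}
step 3: add edge 1-2 (w=6); MST = {0-3(w=6) 1-2(w=6) 6-7(w=2)}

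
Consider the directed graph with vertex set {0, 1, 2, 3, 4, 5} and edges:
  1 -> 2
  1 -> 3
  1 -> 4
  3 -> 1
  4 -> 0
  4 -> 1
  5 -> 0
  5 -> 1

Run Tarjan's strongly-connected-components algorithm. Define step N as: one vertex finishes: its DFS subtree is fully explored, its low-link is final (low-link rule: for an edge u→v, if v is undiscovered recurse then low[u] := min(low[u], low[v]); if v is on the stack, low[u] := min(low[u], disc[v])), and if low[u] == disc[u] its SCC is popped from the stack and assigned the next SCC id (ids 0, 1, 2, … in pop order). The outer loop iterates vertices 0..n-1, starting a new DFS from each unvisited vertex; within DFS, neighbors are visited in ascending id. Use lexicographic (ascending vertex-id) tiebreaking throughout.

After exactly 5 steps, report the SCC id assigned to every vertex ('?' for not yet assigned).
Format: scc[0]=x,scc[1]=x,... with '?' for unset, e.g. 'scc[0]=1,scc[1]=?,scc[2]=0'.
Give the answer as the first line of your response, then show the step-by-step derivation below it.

scc[0]=0,scc[1]=2,scc[2]=1,scc[3]=2,scc[4]=2,scc[5]=?

step 1: low=(low[0]=0,low[1]=?,low[2]=?,low[3]=?,low[4]=?,low[5]=?); scc=(scc[0]=0,scc[1]=?,scc[2]=?,scc[3]=?,scc[4]=?,scc[5]=?)
step 2: low=(low[0]=0,low[1]=1,low[2]=2,low[3]=?,low[4]=?,low[5]=?); scc=(scc[0]=0,scc[1]=?,scc[2]=1,scc[3]=?,scc[4]=?,scc[5]=?)
step 3: low=(low[0]=0,low[1]=1,low[2]=2,low[3]=1,low[4]=?,low[5]=?); scc=(scc[0]=0,scc[1]=?,scc[2]=1,scc[3]=?,scc[4]=?,scc[5]=?)
step 4: low=(low[0]=0,low[1]=1,low[2]=2,low[3]=1,low[4]=1,low[5]=?); scc=(scc[0]=0,scc[1]=?,scc[2]=1,scc[3]=?,scc[4]=?,scc[5]=?)
step 5: low=(low[0]=0,low[1]=1,low[2]=2,low[3]=1,low[4]=1,low[5]=?); scc=(scc[0]=0,scc[1]=2,scc[2]=1,scc[3]=2,scc[4]=2,scc[5]=?)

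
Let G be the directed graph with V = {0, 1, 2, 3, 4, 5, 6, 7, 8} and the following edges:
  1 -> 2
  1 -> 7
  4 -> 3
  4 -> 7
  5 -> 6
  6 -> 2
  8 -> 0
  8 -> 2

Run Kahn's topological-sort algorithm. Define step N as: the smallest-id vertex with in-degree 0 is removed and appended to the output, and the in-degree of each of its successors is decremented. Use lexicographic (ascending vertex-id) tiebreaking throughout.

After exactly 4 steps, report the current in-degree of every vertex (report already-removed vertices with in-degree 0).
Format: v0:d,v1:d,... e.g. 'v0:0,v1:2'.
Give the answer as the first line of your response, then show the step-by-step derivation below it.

v0:1,v1:0,v2:2,v3:0,v4:0,v5:0,v6:0,v7:0,v8:0

step 1: output 1; order=[1]; indeg=(1,0,2,1,0,0,1,1,0)
step 2: output 4; order=[1,4]; indeg=(1,0,2,0,0,0,1,0,0)
step 3: output 3; order=[1,4,3]; indeg=(1,0,2,0,0,0,1,0,0)
step 4: output 5; order=[1,4,3,5]; indeg=(1,0,2,0,0,0,0,0,0)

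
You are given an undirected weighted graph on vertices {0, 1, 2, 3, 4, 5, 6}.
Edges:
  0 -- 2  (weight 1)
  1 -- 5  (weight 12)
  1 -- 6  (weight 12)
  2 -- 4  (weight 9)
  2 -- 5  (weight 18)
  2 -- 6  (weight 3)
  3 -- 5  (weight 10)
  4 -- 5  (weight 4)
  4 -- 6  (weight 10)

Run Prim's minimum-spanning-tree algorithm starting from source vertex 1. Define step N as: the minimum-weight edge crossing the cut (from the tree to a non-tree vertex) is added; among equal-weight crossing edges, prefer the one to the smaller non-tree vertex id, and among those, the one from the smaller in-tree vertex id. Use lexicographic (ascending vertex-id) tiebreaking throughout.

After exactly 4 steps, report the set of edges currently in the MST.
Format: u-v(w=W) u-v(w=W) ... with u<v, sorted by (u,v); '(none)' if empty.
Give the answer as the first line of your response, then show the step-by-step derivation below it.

0-2(w=1) 1-5(w=12) 2-4(w=9) 4-5(w=4)

step 1: add edge 1-5 (w=12); MST = {1-5(w=12)}
step 2: add edge 4-5 (w=4); MST = {1-5(w=12) 4-5(w=4)}
step 3: add edge 2-4 (w=9); MST = {1-5(w=12) 2-4(w=9) 4-5(w=4)}
step 4: add edge 0-2 (w=1); MST = {0-2(w=1) 1-5(w=12) 2-4(w=9) 4-5(w=4)}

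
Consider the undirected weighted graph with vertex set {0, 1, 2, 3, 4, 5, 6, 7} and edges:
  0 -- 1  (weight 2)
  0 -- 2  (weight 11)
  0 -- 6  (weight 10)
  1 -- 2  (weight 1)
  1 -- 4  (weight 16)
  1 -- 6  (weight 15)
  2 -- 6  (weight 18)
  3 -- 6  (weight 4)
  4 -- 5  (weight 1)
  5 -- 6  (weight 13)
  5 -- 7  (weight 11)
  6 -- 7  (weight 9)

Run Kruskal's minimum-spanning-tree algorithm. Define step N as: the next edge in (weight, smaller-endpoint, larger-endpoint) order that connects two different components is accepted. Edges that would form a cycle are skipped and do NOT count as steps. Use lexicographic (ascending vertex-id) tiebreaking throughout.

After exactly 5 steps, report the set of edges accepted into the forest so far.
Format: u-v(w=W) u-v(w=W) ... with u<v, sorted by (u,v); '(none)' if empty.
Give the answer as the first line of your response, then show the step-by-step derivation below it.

0-1(w=2) 1-2(w=1) 3-6(w=4) 4-5(w=1) 6-7(w=9)

step 1: add edge 1-2 (w=1); MST = {1-2(w=1)}
step 2: add edge 4-5 (w=1); MST = {1-2(w=1) 4-5(w=1)}
step 3: add edge 0-1 (w=2); MST = {0-1(w=2) 1-2(w=1) 4-5(w=1)}
step 4: add edge 3-6 (w=4); MST = {0-1(w=2) 1-2(w=1) 3-6(w=4) 4-5(w=1)}
step 5: add edge 6-7 (w=9); MST = {0-1(w=2) 1-2(w=1) 3-6(w=4) 4-5(w=1) 6-7(w=9)}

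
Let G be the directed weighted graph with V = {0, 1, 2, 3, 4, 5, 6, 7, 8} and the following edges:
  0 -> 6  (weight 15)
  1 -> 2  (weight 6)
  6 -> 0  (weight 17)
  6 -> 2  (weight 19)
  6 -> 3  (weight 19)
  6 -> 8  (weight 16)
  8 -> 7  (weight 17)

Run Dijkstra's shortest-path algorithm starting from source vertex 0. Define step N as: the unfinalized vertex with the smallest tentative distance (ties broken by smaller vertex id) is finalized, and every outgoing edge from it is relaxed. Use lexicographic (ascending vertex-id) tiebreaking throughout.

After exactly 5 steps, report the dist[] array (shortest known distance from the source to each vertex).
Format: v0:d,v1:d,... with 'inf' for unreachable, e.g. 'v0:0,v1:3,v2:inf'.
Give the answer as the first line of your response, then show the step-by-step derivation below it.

v0:0,v1:inf,v2:34,v3:34,v4:inf,v5:inf,v6:15,v7:48,v8:31

step 1: dist = v0:0,v1:inf,v2:inf,v3:inf,v4:inf,v5:inf,v6:15,v7:inf,v8:inf
step 2: dist = v0:0,v1:inf,v2:34,v3:34,v4:inf,v5:inf,v6:15,v7:inf,v8:31
step 3: dist = v0:0,v1:inf,v2:34,v3:34,v4:inf,v5:inf,v6:15,v7:48,v8:31
step 4: dist = v0:0,v1:inf,v2:34,v3:34,v4:inf,v5:inf,v6:15,v7:48,v8:31
step 5: dist = v0:0,v1:inf,v2:34,v3:34,v4:inf,v5:inf,v6:15,v7:48,v8:31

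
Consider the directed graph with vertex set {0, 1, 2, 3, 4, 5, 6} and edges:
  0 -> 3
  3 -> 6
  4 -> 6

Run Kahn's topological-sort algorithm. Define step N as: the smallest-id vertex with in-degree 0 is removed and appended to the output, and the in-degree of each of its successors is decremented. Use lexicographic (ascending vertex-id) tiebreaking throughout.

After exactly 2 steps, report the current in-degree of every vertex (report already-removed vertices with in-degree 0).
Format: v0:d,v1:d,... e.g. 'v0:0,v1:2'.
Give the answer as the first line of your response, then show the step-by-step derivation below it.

v0:0,v1:0,v2:0,v3:0,v4:0,v5:0,v6:2

step 1: output 0; order=[0]; indeg=(0,0,0,0,0,0,2)
step 2: output 1; order=[0,1]; indeg=(0,0,0,0,0,0,2)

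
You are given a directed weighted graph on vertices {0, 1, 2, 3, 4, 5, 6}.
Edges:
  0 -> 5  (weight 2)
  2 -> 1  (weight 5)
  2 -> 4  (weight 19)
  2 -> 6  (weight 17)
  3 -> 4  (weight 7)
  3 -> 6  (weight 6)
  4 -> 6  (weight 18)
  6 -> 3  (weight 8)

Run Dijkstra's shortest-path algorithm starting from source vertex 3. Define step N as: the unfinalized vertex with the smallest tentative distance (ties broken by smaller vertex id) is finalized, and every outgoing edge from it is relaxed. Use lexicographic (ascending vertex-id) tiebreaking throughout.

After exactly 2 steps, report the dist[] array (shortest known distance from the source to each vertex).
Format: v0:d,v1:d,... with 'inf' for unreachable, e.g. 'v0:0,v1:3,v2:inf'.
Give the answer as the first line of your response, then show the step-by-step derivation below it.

v0:inf,v1:inf,v2:inf,v3:0,v4:7,v5:inf,v6:6

step 1: dist = v0:inf,v1:inf,v2:inf,v3:0,v4:7,v5:inf,v6:6
step 2: dist = v0:inf,v1:inf,v2:inf,v3:0,v4:7,v5:inf,v6:6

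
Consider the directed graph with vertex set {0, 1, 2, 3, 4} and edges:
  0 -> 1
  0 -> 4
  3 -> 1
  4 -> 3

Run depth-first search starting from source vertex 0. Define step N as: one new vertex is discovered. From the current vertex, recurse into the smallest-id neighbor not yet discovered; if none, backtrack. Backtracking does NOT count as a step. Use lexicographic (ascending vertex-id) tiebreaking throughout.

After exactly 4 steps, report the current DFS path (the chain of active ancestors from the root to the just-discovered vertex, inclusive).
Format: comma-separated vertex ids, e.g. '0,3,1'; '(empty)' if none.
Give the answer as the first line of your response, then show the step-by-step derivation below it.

0,4,3

step 1: discover 0; path=0; order=0
step 2: discover 1; path=0>1; order=0,1
step 3: discover 4; path=0>4; order=0,1,4
step 4: discover 3; path=0>4>3; order=0,1,4,3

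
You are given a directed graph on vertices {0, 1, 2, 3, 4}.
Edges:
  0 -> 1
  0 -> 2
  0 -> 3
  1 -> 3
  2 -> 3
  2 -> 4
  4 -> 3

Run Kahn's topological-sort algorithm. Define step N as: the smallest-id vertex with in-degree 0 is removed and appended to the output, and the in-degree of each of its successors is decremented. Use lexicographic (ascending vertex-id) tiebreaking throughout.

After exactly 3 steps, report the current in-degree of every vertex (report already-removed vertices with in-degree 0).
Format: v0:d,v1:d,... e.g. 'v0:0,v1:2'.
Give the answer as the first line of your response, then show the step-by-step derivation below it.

v0:0,v1:0,v2:0,v3:1,v4:0

step 1: output 0; order=[0]; indeg=(0,0,0,3,1)
step 2: output 1; order=[0,1]; indeg=(0,0,0,2,1)
step 3: output 2; order=[0,1,2]; indeg=(0,0,0,1,0)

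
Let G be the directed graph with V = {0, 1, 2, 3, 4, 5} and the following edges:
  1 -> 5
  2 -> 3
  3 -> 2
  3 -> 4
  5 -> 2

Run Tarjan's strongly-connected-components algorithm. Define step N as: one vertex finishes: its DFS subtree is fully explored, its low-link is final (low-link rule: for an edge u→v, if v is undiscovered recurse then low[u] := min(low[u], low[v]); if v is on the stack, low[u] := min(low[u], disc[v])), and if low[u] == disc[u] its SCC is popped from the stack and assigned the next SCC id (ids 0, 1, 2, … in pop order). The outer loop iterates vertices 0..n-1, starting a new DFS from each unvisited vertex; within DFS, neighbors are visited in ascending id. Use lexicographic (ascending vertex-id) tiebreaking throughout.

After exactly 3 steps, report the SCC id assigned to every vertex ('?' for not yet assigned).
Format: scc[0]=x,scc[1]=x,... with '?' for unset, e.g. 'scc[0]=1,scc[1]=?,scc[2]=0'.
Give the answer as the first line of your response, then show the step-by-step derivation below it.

scc[0]=0,scc[1]=?,scc[2]=?,scc[3]=?,scc[4]=1,scc[5]=?

step 1: low=(low[0]=0,low[1]=?,low[2]=?,low[3]=?,low[4]=?,low[5]=?); scc=(scc[0]=0,scc[1]=?,scc[2]=?,scc[3]=?,scc[4]=?,scc[5]=?)
step 2: low=(low[0]=0,low[1]=1,low[2]=3,low[3]=3,low[4]=5,low[5]=2); scc=(scc[0]=0,scc[1]=?,scc[2]=?,scc[3]=?,scc[4]=1,scc[5]=?)
step 3: low=(low[0]=0,low[1]=1,low[2]=3,low[3]=3,low[4]=5,low[5]=2); scc=(scc[0]=0,scc[1]=?,scc[2]=?,scc[3]=?,scc[4]=1,scc[5]=?)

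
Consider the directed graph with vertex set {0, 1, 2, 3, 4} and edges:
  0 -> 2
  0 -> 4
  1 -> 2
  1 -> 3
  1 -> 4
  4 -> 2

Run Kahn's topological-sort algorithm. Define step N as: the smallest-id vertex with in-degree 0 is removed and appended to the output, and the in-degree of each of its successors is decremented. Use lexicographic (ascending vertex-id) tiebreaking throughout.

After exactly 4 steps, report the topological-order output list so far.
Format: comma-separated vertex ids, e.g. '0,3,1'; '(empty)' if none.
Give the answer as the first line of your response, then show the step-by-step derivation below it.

0,1,3,4

step 1: output 0; order=[0]; indeg=(0,0,2,1,1)
step 2: output 1; order=[0,1]; indeg=(0,0,1,0,0)
step 3: output 3; order=[0,1,3]; indeg=(0,0,1,0,0)
step 4: output 4; order=[0,1,3,4]; indeg=(0,0,0,0,0)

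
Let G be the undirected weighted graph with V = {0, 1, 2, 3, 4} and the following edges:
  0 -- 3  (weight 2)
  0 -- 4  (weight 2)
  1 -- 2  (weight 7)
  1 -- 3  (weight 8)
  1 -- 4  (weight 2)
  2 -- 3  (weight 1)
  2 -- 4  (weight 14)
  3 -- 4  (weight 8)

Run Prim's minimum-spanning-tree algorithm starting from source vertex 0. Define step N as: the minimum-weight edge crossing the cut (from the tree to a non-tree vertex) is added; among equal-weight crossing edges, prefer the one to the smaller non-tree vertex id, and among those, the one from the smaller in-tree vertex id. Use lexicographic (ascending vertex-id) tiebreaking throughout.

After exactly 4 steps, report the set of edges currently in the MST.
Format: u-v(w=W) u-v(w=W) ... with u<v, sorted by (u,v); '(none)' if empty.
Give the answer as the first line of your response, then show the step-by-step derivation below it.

0-3(w=2) 0-4(w=2) 1-4(w=2) 2-3(w=1)

step 1: add edge 0-3 (w=2); MST = {0-3(w=2)}
step 2: add edge 2-3 (w=1); MST = {0-3(w=2) 2-3(w=1)}
step 3: add edge 0-4 (w=2); MST = {0-3(w=2) 0-4(w=2) 2-3(w=1)}
step 4: add edge 1-4 (w=2); MST = {0-3(w=2) 0-4(w=2) 1-4(w=2) 2-3(w=1)}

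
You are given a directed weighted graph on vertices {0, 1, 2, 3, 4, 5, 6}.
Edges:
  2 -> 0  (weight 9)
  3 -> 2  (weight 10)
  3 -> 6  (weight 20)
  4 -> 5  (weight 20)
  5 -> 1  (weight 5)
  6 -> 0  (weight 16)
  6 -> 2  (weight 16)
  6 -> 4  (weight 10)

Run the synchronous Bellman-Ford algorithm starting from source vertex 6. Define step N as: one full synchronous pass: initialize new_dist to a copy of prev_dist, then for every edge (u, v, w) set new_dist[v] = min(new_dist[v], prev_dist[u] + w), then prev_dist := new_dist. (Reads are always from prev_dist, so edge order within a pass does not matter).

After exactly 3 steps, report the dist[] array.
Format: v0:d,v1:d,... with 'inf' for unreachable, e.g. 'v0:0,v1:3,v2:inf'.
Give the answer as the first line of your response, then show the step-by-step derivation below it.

v0:16,v1:35,v2:16,v3:inf,v4:10,v5:30,v6:0

step 1: dist = v0:16,v1:inf,v2:16,v3:inf,v4:10,v5:inf,v6:0
step 2: dist = v0:16,v1:inf,v2:16,v3:inf,v4:10,v5:30,v6:0
step 3: dist = v0:16,v1:35,v2:16,v3:inf,v4:10,v5:30,v6:0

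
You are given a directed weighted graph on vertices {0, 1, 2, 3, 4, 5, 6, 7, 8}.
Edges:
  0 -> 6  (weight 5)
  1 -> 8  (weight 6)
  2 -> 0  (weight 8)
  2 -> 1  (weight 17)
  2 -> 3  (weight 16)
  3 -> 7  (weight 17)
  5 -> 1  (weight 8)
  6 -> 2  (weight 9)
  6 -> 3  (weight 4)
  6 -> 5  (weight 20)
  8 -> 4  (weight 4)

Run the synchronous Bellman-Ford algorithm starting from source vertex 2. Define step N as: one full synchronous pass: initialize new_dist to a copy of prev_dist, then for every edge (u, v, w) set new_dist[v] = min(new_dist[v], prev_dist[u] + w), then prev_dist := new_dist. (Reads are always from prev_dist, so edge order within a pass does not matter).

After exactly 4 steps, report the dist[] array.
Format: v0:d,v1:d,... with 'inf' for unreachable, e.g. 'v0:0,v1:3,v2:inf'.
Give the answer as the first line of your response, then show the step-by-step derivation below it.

v0:8,v1:17,v2:0,v3:16,v4:27,v5:33,v6:13,v7:33,v8:23

step 1: dist = v0:8,v1:17,v2:0,v3:16,v4:inf,v5:inf,v6:inf,v7:inf,v8:inf
step 2: dist = v0:8,v1:17,v2:0,v3:16,v4:inf,v5:inf,v6:13,v7:33,v8:23
step 3: dist = v0:8,v1:17,v2:0,v3:16,v4:27,v5:33,v6:13,v7:33,v8:23
step 4: dist = v0:8,v1:17,v2:0,v3:16,v4:27,v5:33,v6:13,v7:33,v8:23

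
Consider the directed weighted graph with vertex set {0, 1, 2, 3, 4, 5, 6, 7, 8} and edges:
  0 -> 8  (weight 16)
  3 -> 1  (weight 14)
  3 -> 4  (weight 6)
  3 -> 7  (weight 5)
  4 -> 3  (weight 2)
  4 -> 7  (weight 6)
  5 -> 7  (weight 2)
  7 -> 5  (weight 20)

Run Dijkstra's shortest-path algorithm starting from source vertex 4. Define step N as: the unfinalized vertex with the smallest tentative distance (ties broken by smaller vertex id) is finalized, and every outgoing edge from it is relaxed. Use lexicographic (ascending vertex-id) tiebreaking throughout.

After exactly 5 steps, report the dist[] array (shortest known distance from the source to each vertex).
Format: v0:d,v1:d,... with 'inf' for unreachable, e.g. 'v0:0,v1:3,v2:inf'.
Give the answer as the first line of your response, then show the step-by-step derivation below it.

v0:inf,v1:16,v2:inf,v3:2,v4:0,v5:26,v6:inf,v7:6,v8:inf

step 1: dist = v0:inf,v1:inf,v2:inf,v3:2,v4:0,v5:inf,v6:inf,v7:6,v8:inf
step 2: dist = v0:inf,v1:16,v2:inf,v3:2,v4:0,v5:inf,v6:inf,v7:6,v8:inf
step 3: dist = v0:inf,v1:16,v2:inf,v3:2,v4:0,v5:26,v6:inf,v7:6,v8:inf
step 4: dist = v0:inf,v1:16,v2:inf,v3:2,v4:0,v5:26,v6:inf,v7:6,v8:inf
step 5: dist = v0:inf,v1:16,v2:inf,v3:2,v4:0,v5:26,v6:inf,v7:6,v8:inf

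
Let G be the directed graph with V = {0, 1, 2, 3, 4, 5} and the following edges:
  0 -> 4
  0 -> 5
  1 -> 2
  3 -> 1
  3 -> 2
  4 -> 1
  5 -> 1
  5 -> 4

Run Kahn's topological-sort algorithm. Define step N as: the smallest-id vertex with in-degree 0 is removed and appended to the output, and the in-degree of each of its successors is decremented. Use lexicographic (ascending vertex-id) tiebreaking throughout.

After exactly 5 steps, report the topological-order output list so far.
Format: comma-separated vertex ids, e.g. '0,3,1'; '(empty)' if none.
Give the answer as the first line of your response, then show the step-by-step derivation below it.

0,3,5,4,1

step 1: output 0; order=[0]; indeg=(0,3,2,0,1,0)
step 2: output 3; order=[0,3]; indeg=(0,2,1,0,1,0)
step 3: output 5; order=[0,3,5]; indeg=(0,1,1,0,0,0)
step 4: output 4; order=[0,3,5,4]; indeg=(0,0,1,0,0,0)
step 5: output 1; order=[0,3,5,4,1]; indeg=(0,0,0,0,0,0)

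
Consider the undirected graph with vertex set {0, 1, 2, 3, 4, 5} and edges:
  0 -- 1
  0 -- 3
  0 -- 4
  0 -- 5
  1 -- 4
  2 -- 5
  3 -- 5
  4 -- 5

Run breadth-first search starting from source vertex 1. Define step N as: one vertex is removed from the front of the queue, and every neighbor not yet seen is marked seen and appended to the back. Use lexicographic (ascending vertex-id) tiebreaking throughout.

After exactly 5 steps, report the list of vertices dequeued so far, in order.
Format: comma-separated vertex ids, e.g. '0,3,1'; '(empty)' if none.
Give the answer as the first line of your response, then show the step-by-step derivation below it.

1,0,4,3,5

step 1: dequeue 1; queue=[0,4]; order=1
step 2: dequeue 0; queue=[4,3,5]; order=1,0
step 3: dequeue 4; queue=[3,5]; order=1,0,4
step 4: dequeue 3; queue=[5]; order=1,0,4,3
step 5: dequeue 5; queue=[2]; order=1,0,4,3,5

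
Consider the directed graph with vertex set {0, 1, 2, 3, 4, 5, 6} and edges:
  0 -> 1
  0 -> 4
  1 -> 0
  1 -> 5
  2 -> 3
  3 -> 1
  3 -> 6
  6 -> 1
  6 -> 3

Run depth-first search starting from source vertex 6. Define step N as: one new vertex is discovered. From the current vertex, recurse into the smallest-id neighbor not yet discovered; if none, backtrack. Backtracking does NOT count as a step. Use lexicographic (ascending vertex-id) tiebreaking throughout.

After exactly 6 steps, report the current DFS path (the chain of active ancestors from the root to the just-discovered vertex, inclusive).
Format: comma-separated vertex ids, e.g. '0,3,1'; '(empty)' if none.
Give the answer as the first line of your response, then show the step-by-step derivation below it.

6,3

step 1: discover 6; path=6; order=6
step 2: discover 1; path=6>1; order=6,1
step 3: discover 0; path=6>1>0; order=6,1,0
step 4: discover 4; path=6>1>0>4; order=6,1,0,4
step 5: discover 5; path=6>1>5; order=6,1,0,4,5
step 6: discover 3; path=6>3; order=6,1,0,4,5,3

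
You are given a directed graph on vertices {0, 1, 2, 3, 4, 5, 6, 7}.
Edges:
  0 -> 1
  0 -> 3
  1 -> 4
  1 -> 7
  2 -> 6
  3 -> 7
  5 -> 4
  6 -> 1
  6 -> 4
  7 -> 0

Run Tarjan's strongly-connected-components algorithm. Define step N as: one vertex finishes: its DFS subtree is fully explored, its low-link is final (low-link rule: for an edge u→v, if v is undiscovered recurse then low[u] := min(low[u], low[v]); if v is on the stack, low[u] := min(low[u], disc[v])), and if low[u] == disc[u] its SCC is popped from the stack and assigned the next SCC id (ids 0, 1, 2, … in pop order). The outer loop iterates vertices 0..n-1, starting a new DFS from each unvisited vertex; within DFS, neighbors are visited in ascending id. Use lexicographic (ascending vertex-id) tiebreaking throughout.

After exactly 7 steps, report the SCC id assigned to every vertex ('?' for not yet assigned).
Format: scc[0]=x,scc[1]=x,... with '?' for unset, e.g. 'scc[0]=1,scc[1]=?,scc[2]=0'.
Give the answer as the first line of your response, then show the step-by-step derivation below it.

scc[0]=1,scc[1]=1,scc[2]=3,scc[3]=1,scc[4]=0,scc[5]=?,scc[6]=2,scc[7]=1

step 1: low=(low[0]=0,low[1]=1,low[2]=?,low[3]=?,low[4]=2,low[5]=?,low[6]=?,low[7]=?); scc=(scc[0]=?,scc[1]=?,scc[2]=?,scc[3]=?,scc[4]=0,scc[5]=?,scc[6]=?,scc[7]=?)
step 2: low=(low[0]=0,low[1]=1,low[2]=?,low[3]=?,low[4]=2,low[5]=?,low[6]=?,low[7]=0); scc=(scc[0]=?,scc[1]=?,scc[2]=?,scc[3]=?,scc[4]=0,scc[5]=?,scc[6]=?,scc[7]=?)
step 3: low=(low[0]=0,low[1]=0,low[2]=?,low[3]=?,low[4]=2,low[5]=?,low[6]=?,low[7]=0); scc=(scc[0]=?,scc[1]=?,scc[2]=?,scc[3]=?,scc[4]=0,scc[5]=?,scc[6]=?,scc[7]=?)
step 4: low=(low[0]=0,low[1]=0,low[2]=?,low[3]=3,low[4]=2,low[5]=?,low[6]=?,low[7]=0); scc=(scc[0]=?,scc[1]=?,scc[2]=?,scc[3]=?,scc[4]=0,scc[5]=?,scc[6]=?,scc[7]=?)
step 5: low=(low[0]=0,low[1]=0,low[2]=?,low[3]=3,low[4]=2,low[5]=?,low[6]=?,low[7]=0); scc=(scc[0]=1,scc[1]=1,scc[2]=?,scc[3]=1,scc[4]=0,scc[5]=?,scc[6]=?,scc[7]=1)
step 6: low=(low[0]=0,low[1]=0,low[2]=5,low[3]=3,low[4]=2,low[5]=?,low[6]=6,low[7]=0); scc=(scc[0]=1,scc[1]=1,scc[2]=?,scc[3]=1,scc[4]=0,scc[5]=?,scc[6]=2,scc[7]=1)
step 7: low=(low[0]=0,low[1]=0,low[2]=5,low[3]=3,low[4]=2,low[5]=?,low[6]=6,low[7]=0); scc=(scc[0]=1,scc[1]=1,scc[2]=3,scc[3]=1,scc[4]=0,scc[5]=?,scc[6]=2,scc[7]=1)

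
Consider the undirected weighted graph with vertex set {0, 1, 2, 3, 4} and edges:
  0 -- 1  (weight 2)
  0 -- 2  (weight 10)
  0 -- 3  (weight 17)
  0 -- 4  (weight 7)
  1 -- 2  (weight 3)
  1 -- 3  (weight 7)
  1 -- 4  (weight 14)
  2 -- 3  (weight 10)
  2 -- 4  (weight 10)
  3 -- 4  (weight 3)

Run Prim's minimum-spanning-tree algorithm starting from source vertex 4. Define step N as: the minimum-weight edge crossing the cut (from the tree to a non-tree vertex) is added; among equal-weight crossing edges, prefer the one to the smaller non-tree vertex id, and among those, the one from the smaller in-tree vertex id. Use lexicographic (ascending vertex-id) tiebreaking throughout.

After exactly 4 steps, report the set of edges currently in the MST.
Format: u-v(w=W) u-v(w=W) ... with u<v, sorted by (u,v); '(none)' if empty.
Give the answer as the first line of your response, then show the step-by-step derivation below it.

0-1(w=2) 0-4(w=7) 1-2(w=3) 3-4(w=3)

step 1: add edge 3-4 (w=3); MST = {3-4(w=3)}
step 2: add edge 0-4 (w=7); MST = {0-4(w=7) 3-4(w=3)}
step 3: add edge 0-1 (w=2); MST = {0-1(w=2) 0-4(w=7) 3-4(w=3)}
step 4: add edge 1-2 (w=3); MST = {0-1(w=2) 0-4(w=7) 1-2(w=3) 3-4(w=3)}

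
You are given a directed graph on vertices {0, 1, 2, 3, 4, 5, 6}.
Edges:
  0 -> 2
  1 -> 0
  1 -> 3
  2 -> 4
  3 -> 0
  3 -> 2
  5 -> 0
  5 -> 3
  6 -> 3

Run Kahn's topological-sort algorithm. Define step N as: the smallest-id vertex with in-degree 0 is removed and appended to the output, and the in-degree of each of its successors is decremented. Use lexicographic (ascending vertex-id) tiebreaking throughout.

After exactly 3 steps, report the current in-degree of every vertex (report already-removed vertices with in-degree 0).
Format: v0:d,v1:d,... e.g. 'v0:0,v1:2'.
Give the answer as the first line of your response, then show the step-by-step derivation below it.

v0:1,v1:0,v2:2,v3:0,v4:1,v5:0,v6:0

step 1: output 1; order=[1]; indeg=(2,0,2,2,1,0,0)
step 2: output 5; order=[1,5]; indeg=(1,0,2,1,1,0,0)
step 3: output 6; order=[1,5,6]; indeg=(1,0,2,0,1,0,0)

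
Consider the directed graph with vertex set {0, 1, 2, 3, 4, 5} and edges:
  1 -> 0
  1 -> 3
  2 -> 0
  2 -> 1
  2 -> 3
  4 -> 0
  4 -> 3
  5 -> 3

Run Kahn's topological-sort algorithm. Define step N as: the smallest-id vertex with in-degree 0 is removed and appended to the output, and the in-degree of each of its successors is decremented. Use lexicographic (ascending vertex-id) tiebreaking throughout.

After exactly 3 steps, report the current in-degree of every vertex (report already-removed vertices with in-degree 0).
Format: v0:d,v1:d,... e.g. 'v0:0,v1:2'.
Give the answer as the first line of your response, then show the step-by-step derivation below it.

v0:0,v1:0,v2:0,v3:1,v4:0,v5:0

step 1: output 2; order=[2]; indeg=(2,0,0,3,0,0)
step 2: output 1; order=[2,1]; indeg=(1,0,0,2,0,0)
step 3: output 4; order=[2,1,4]; indeg=(0,0,0,1,0,0)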